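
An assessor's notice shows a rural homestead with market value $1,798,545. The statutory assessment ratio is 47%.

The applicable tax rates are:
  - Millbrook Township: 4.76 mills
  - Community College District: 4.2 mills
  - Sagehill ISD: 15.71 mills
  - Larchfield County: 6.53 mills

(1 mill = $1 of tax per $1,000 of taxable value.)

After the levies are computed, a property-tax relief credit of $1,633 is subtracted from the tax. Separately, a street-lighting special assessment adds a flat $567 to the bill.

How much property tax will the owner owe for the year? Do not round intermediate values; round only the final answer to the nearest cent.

Assessed value = $1,798,545 × 0.47 = $845,316.15
Millbrook Township: $845,316.15 × 0.00476 = $4,023.704874
Community College District: $845,316.15 × 0.0042 = $3,550.32783
Sagehill ISD: $845,316.15 × 0.01571 = $13,279.9167165
Larchfield County: $845,316.15 × 0.00653 = $5,519.9144595
Levies subtotal = $26,373.86388
After credit = $26,373.86388 − $1,633 = $24,740.86388
Total = $24,740.86388 + $567 = $25,307.86388

$25,307.86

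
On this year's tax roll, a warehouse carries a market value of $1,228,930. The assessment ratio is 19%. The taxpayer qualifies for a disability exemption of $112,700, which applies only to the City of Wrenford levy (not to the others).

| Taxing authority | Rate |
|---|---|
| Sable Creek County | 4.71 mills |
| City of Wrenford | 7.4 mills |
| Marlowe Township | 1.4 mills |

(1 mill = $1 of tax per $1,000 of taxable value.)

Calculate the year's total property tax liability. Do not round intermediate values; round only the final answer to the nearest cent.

$2,320.56

Assessed value = $1,228,930 × 0.19 = $233,496.7
Sable Creek County: $233,496.7 × 0.00471 = $1,099.769457
City of Wrenford: ($233,496.7 − $112,700) × 0.0074 = $120,796.7 × 0.0074 = $893.89558
Marlowe Township: $233,496.7 × 0.0014 = $326.89538
Total = $2,320.560417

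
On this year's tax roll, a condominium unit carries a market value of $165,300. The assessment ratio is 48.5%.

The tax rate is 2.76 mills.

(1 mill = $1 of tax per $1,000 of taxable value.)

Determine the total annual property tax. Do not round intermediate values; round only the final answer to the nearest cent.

$221.27

Assessed value = $165,300 × 0.485 = $80,170.5
Tax = $80,170.5 × 0.00276 = $221.27058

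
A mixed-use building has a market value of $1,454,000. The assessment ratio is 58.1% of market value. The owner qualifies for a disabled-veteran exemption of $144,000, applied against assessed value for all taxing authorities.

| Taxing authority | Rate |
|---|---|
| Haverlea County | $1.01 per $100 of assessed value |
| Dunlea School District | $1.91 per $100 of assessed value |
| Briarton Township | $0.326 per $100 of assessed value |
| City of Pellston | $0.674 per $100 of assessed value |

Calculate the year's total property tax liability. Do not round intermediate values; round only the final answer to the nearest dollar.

$27,470

Assessed value = $1,454,000 × 0.581 = $844,774
Taxable value = $844,774 − $144,000 = $700,774
Haverlea County: $700,774 × 0.0101 = $7,077.8174
Dunlea School District: $700,774 × 0.0191 = $13,384.7834
Briarton Township: $700,774 × 0.00326 = $2,284.52324
City of Pellston: $700,774 × 0.00674 = $4,723.21676
Total = $7,077.8174 + $13,384.7834 + $2,284.52324 + $4,723.21676 = $27,470.3408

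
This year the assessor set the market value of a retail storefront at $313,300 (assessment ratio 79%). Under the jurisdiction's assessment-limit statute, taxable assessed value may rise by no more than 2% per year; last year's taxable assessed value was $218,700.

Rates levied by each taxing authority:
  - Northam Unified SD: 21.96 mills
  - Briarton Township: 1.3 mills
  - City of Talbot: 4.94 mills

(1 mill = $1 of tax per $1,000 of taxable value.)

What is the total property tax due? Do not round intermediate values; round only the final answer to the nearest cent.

Uncapped assessed value = $313,300 × 0.79 = $247,507
Cap limit = $218,700 × 1.02 = $223,074
Taxable assessed value = min($247,507, $223,074) = $223,074 (cap binds)
Northam Unified SD: $223,074 × 0.02196 = $4,898.70504
Briarton Township: $223,074 × 0.0013 = $289.9962
City of Talbot: $223,074 × 0.00494 = $1,101.98556
Total = $6,290.6868

$6,290.69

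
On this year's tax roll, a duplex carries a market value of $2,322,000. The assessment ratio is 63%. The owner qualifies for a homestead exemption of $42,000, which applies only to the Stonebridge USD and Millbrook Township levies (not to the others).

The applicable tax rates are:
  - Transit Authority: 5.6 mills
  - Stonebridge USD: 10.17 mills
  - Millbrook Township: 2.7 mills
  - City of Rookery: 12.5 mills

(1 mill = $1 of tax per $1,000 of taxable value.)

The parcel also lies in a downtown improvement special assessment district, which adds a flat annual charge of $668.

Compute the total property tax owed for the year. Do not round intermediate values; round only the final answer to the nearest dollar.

Assessed value = $2,322,000 × 0.63 = $1,462,860
Transit Authority: $1,462,860 × 0.0056 = $8,192.016
Stonebridge USD: ($1,462,860 − $42,000) × 0.01017 = $1,420,860 × 0.01017 = $14,450.1462
Millbrook Township: ($1,462,860 − $42,000) × 0.0027 = $1,420,860 × 0.0027 = $3,836.322
City of Rookery: $1,462,860 × 0.0125 = $18,285.75
Levies subtotal = $44,764.2342
Total = $44,764.2342 + $668 = $45,432.2342

$45,432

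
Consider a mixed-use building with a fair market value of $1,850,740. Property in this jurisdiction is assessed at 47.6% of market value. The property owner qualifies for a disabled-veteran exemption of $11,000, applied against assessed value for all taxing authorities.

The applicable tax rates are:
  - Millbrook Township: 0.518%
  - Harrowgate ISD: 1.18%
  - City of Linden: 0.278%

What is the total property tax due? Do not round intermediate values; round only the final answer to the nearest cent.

Assessed value = $1,850,740 × 0.476 = $880,952.24
Taxable value = $880,952.24 − $11,000 = $869,952.24
Millbrook Township: $869,952.24 × 0.00518 = $4,506.3526032
Harrowgate ISD: $869,952.24 × 0.0118 = $10,265.436432
City of Linden: $869,952.24 × 0.00278 = $2,418.4672272
Total = $4,506.3526032 + $10,265.436432 + $2,418.4672272 = $17,190.2562624

$17,190.26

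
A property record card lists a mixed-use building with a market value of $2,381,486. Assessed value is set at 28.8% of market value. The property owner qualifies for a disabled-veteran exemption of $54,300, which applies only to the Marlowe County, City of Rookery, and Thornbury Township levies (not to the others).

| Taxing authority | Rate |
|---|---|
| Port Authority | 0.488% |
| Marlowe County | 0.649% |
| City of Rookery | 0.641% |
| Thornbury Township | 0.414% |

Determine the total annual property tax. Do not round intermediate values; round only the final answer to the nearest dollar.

Assessed value = $2,381,486 × 0.288 = $685,867.968
Port Authority: $685,867.968 × 0.00488 = $3,347.03568384
Marlowe County: ($685,867.968 − $54,300) × 0.00649 = $631,567.968 × 0.00649 = $4,098.87611232
City of Rookery: ($685,867.968 − $54,300) × 0.00641 = $631,567.968 × 0.00641 = $4,048.35067488
Thornbury Township: ($685,867.968 − $54,300) × 0.00414 = $631,567.968 × 0.00414 = $2,614.69138752
Total = $14,108.95385856

$14,109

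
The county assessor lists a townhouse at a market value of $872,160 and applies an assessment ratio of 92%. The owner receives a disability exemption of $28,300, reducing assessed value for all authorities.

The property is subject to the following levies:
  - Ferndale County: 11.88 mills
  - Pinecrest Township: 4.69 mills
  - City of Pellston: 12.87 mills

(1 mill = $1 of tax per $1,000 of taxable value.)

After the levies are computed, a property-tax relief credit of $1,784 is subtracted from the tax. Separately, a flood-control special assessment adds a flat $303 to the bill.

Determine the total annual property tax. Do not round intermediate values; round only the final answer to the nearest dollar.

$21,308

Assessed value = $872,160 × 0.92 = $802,387.2
Taxable value = $802,387.2 − $28,300 = $774,087.2
Ferndale County: $774,087.2 × 0.01188 = $9,196.155936
Pinecrest Township: $774,087.2 × 0.00469 = $3,630.468968
City of Pellston: $774,087.2 × 0.01287 = $9,962.502264
Levies subtotal = $22,789.127168
After credit = $22,789.127168 − $1,784 = $21,005.127168
Total = $21,005.127168 + $303 = $21,308.127168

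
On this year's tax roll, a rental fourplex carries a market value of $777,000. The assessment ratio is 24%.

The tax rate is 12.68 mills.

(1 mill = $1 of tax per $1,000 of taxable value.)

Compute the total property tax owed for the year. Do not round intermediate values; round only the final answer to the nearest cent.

Assessed value = $777,000 × 0.24 = $186,480
Tax = $186,480 × 0.01268 = $2,364.5664

$2,364.57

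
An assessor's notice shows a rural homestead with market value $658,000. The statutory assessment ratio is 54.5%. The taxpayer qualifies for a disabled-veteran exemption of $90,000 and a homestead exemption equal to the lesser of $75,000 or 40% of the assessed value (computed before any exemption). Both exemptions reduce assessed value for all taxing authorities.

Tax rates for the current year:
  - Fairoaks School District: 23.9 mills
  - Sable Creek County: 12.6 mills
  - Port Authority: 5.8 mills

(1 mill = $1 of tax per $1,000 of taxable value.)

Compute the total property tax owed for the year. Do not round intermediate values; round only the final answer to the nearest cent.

Assessed value = $658,000 × 0.545 = $358,610
Homestead exemption = min($75,000, 40% × $358,610) = min($75,000, $143,444) = $75,000 (dollar cap binds)
Taxable value = $358,610 − $90,000 − $75,000 = $193,610
Fairoaks School District: $193,610 × 0.0239 = $4,627.279
Sable Creek County: $193,610 × 0.0126 = $2,439.486
Port Authority: $193,610 × 0.0058 = $1,122.938
Total = $8,189.703

$8,189.70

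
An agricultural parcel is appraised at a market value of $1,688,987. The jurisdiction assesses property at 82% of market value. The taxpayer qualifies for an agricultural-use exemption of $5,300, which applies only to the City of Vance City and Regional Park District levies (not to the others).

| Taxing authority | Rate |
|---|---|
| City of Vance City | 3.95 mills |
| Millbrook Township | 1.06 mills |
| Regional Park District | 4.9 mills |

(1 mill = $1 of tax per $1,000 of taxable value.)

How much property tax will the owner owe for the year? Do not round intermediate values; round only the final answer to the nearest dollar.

$13,678

Assessed value = $1,688,987 × 0.82 = $1,384,969.34
City of Vance City: ($1,384,969.34 − $5,300) × 0.00395 = $1,379,669.34 × 0.00395 = $5,449.693893
Millbrook Township: $1,384,969.34 × 0.00106 = $1,468.0675004
Regional Park District: ($1,384,969.34 − $5,300) × 0.0049 = $1,379,669.34 × 0.0049 = $6,760.379766
Total = $13,678.1411594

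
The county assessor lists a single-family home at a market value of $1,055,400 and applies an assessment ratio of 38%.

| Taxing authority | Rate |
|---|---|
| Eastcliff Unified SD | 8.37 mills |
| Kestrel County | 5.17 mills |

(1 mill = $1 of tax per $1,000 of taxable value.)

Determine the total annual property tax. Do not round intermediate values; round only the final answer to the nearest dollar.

Assessed value = $1,055,400 × 0.38 = $401,052
Eastcliff Unified SD: $401,052 × 0.00837 = $3,356.80524
Kestrel County: $401,052 × 0.00517 = $2,073.43884
Total = $3,356.80524 + $2,073.43884 = $5,430.24408

$5,430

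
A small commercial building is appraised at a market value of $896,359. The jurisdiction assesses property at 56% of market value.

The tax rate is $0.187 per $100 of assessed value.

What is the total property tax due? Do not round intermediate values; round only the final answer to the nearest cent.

$938.67

Assessed value = $896,359 × 0.56 = $501,961.04
Tax = $501,961.04 × 0.00187 = $938.6671448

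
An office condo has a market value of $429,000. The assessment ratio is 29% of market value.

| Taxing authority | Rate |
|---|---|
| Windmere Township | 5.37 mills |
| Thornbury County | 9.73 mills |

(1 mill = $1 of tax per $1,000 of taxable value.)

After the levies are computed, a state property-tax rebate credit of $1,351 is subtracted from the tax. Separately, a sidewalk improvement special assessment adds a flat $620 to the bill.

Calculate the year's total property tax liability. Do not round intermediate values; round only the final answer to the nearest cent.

$1,147.59

Assessed value = $429,000 × 0.29 = $124,410
Windmere Township: $124,410 × 0.00537 = $668.0817
Thornbury County: $124,410 × 0.00973 = $1,210.5093
Levies subtotal = $1,878.591
After credit = $1,878.591 − $1,351 = $527.591
Total = $527.591 + $620 = $1,147.591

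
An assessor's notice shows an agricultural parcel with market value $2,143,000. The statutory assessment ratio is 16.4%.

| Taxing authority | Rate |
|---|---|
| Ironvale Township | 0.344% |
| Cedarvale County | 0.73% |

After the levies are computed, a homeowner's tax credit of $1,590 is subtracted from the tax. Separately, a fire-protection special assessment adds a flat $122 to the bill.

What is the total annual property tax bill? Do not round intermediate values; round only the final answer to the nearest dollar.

$2,307

Assessed value = $2,143,000 × 0.164 = $351,452
Ironvale Township: $351,452 × 0.00344 = $1,208.99488
Cedarvale County: $351,452 × 0.0073 = $2,565.5996
Levies subtotal = $3,774.59448
After credit = $3,774.59448 − $1,590 = $2,184.59448
Total = $2,184.59448 + $122 = $2,306.59448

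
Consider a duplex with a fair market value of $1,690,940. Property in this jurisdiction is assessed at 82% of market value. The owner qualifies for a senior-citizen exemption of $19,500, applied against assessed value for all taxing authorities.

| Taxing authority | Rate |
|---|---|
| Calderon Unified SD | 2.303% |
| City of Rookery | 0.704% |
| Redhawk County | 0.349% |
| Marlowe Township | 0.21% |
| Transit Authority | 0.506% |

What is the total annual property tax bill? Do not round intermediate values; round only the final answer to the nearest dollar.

$55,667

Assessed value = $1,690,940 × 0.82 = $1,386,570.8
Taxable value = $1,386,570.8 − $19,500 = $1,367,070.8
Calderon Unified SD: $1,367,070.8 × 0.02303 = $31,483.640524
City of Rookery: $1,367,070.8 × 0.00704 = $9,624.178432
Redhawk County: $1,367,070.8 × 0.00349 = $4,771.077092
Marlowe Township: $1,367,070.8 × 0.0021 = $2,870.84868
Transit Authority: $1,367,070.8 × 0.00506 = $6,917.378248
Total = $31,483.640524 + $9,624.178432 + $4,771.077092 + $2,870.84868 + $6,917.378248 = $55,667.122976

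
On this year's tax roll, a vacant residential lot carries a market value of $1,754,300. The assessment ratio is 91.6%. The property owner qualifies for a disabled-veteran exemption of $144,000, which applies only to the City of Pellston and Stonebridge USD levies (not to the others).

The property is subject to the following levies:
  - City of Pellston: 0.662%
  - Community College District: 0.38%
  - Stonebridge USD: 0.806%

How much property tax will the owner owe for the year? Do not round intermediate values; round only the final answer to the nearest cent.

$27,582.31

Assessed value = $1,754,300 × 0.916 = $1,606,938.8
City of Pellston: ($1,606,938.8 − $144,000) × 0.00662 = $1,462,938.8 × 0.00662 = $9,684.654856
Community College District: $1,606,938.8 × 0.0038 = $6,106.36744
Stonebridge USD: ($1,606,938.8 − $144,000) × 0.00806 = $1,462,938.8 × 0.00806 = $11,791.286728
Total = $27,582.309024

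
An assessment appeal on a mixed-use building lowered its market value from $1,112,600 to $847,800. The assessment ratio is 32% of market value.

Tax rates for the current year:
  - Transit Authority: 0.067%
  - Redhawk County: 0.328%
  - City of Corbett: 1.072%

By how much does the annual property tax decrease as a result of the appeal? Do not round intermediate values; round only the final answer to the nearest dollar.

Old assessed value = $1,112,600 × 0.32 = $356,032
New assessed value = $847,800 × 0.32 = $271,296
Combined rate = 0.00067 + 0.00328 + 0.01072 = 0.01467
Old tax = $356,032 × 0.01467 = $5,222.98944
New tax = $271,296 × 0.01467 = $3,979.91232
Reduction = $5,222.98944 − $3,979.91232 = $1,243.07712

$1,243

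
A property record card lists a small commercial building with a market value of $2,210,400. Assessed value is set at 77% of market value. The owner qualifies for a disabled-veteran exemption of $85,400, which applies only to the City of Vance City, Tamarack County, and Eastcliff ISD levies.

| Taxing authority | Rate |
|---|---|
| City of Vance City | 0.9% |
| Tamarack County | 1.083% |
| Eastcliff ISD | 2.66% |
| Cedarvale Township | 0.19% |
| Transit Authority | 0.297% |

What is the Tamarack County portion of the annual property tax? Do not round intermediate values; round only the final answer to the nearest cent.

$17,507.86

Assessed value = $2,210,400 × 0.77 = $1,702,008
Tamarack County taxable value = $1,702,008 − $85,400 = $1,616,608
Tamarack County levy = $1,616,608 × 0.01083 = $17,507.86464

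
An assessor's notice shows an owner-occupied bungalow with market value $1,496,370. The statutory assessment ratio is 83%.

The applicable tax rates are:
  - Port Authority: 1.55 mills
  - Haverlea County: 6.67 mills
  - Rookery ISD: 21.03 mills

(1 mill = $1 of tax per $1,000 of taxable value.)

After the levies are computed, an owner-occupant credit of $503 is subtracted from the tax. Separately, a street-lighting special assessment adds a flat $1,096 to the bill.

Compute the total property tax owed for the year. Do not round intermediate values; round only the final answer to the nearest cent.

$36,921.12

Assessed value = $1,496,370 × 0.83 = $1,241,987.1
Port Authority: $1,241,987.1 × 0.00155 = $1,925.080005
Haverlea County: $1,241,987.1 × 0.00667 = $8,284.053957
Rookery ISD: $1,241,987.1 × 0.02103 = $26,118.988713
Levies subtotal = $36,328.122675
After credit = $36,328.122675 − $503 = $35,825.122675
Total = $35,825.122675 + $1,096 = $36,921.122675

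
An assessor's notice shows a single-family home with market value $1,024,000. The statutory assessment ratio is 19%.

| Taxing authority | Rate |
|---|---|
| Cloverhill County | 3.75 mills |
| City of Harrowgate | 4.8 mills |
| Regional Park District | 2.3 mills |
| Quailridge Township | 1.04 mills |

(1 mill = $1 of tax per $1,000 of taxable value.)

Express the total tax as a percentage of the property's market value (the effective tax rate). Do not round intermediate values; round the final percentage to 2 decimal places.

Assessed value = $1,024,000 × 0.19 = $194,560
Cloverhill County: $194,560 × 0.00375 = $729.6
City of Harrowgate: $194,560 × 0.0048 = $933.888
Regional Park District: $194,560 × 0.0023 = $447.488
Quailridge Township: $194,560 × 0.00104 = $202.3424
Total tax = $2,313.3184
Effective rate = $2,313.3184 ÷ $1,024,000 = 0.23% of market value

0.23%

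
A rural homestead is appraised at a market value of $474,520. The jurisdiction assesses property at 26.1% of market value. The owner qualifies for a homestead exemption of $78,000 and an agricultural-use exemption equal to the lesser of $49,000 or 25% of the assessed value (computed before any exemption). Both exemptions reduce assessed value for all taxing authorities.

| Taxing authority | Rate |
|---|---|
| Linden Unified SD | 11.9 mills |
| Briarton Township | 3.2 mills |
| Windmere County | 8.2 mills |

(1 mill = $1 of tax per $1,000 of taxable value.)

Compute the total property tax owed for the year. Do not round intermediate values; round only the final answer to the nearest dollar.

Assessed value = $474,520 × 0.261 = $123,849.72
Agricultural-use exemption = min($49,000, 25% × $123,849.72) = min($49,000, $30,962.43) = $30,962.43 (percentage binds)
Taxable value = $123,849.72 − $78,000 − $30,962.43 = $14,887.29
Linden Unified SD: $14,887.29 × 0.0119 = $177.158751
Briarton Township: $14,887.29 × 0.0032 = $47.639328
Windmere County: $14,887.29 × 0.0082 = $122.075778
Total = $346.873857

$347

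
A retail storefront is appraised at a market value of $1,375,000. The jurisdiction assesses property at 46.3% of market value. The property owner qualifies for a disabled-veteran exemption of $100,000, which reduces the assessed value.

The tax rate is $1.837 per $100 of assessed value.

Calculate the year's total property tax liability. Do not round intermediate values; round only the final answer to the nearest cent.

$9,857.80

Assessed value = $1,375,000 × 0.463 = $636,625
Taxable value = $636,625 − $100,000 = $536,625
Tax = $536,625 × 0.01837 = $9,857.80125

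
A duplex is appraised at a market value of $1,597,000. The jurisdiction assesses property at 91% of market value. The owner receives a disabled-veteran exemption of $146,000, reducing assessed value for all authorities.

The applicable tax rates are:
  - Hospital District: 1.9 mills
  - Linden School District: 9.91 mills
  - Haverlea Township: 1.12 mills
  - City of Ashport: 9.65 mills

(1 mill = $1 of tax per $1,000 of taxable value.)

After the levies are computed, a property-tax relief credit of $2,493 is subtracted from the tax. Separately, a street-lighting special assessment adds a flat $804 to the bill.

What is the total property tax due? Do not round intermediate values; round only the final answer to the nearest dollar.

$27,829

Assessed value = $1,597,000 × 0.91 = $1,453,270
Taxable value = $1,453,270 − $146,000 = $1,307,270
Hospital District: $1,307,270 × 0.0019 = $2,483.813
Linden School District: $1,307,270 × 0.00991 = $12,955.0457
Haverlea Township: $1,307,270 × 0.00112 = $1,464.1424
City of Ashport: $1,307,270 × 0.00965 = $12,615.1555
Levies subtotal = $29,518.1566
After credit = $29,518.1566 − $2,493 = $27,025.1566
Total = $27,025.1566 + $804 = $27,829.1566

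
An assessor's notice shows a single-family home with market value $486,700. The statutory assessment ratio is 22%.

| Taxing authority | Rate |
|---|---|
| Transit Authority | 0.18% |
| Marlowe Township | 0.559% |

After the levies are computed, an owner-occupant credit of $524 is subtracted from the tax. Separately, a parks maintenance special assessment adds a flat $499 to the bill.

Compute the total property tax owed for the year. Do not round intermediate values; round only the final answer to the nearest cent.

Assessed value = $486,700 × 0.22 = $107,074
Transit Authority: $107,074 × 0.0018 = $192.7332
Marlowe Township: $107,074 × 0.00559 = $598.54366
Levies subtotal = $791.27686
After credit = $791.27686 − $524 = $267.27686
Total = $267.27686 + $499 = $766.27686

$766.28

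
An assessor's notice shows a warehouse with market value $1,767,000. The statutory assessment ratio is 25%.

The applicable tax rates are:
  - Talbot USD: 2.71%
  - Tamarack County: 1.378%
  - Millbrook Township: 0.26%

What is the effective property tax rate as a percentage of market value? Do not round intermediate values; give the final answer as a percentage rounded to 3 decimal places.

Assessed value = $1,767,000 × 0.25 = $441,750
Talbot USD: $441,750 × 0.0271 = $11,971.425
Tamarack County: $441,750 × 0.01378 = $6,087.315
Millbrook Township: $441,750 × 0.0026 = $1,148.55
Total tax = $19,207.29
Effective rate = $19,207.29 ÷ $1,767,000 = 1.087% of market value

1.087%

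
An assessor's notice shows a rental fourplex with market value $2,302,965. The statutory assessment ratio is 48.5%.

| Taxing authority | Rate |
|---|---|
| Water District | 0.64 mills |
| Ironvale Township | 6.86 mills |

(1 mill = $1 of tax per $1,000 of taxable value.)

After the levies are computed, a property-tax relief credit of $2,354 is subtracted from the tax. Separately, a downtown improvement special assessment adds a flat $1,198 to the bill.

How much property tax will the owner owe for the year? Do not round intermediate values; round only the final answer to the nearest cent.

Assessed value = $2,302,965 × 0.485 = $1,116,938.025
Water District: $1,116,938.025 × 0.00064 = $714.840336
Ironvale Township: $1,116,938.025 × 0.00686 = $7,662.1948515
Levies subtotal = $8,377.0351875
After credit = $8,377.0351875 − $2,354 = $6,023.0351875
Total = $6,023.0351875 + $1,198 = $7,221.0351875

$7,221.04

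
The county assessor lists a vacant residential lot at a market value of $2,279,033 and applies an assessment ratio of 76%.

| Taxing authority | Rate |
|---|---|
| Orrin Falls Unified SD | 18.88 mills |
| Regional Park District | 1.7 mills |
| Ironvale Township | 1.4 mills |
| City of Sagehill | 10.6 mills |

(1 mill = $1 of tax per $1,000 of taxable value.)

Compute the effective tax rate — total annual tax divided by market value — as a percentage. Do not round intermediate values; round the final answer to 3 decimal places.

2.476%

Assessed value = $2,279,033 × 0.76 = $1,732,065.08
Orrin Falls Unified SD: $1,732,065.08 × 0.01888 = $32,701.3887104
Regional Park District: $1,732,065.08 × 0.0017 = $2,944.510636
Ironvale Township: $1,732,065.08 × 0.0014 = $2,424.891112
City of Sagehill: $1,732,065.08 × 0.0106 = $18,359.889848
Total tax = $56,430.6803064
Effective rate = $56,430.6803064 ÷ $2,279,033 = 2.476% of market value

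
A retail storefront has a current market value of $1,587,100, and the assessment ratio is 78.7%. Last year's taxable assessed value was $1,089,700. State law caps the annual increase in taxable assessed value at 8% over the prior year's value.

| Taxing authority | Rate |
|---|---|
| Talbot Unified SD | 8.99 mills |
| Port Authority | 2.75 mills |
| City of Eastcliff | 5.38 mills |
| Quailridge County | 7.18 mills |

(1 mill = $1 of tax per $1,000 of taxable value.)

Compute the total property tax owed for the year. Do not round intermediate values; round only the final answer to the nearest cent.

Uncapped assessed value = $1,587,100 × 0.787 = $1,249,047.7
Cap limit = $1,089,700 × 1.08 = $1,176,876
Taxable assessed value = min($1,249,047.7, $1,176,876) = $1,176,876 (cap binds)
Talbot Unified SD: $1,176,876 × 0.00899 = $10,580.11524
Port Authority: $1,176,876 × 0.00275 = $3,236.409
City of Eastcliff: $1,176,876 × 0.00538 = $6,331.59288
Quailridge County: $1,176,876 × 0.00718 = $8,449.96968
Total = $28,598.0868

$28,598.09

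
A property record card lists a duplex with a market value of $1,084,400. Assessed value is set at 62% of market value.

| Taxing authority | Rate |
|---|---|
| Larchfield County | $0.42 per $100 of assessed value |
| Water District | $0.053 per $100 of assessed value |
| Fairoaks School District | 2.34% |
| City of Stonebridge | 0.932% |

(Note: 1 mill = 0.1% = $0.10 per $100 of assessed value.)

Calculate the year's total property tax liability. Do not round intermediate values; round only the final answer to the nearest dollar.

Assessed value = $1,084,400 × 0.62 = $672,328
Larchfield County: $672,328 × 0.0042 = $2,823.7776
Water District: $672,328 × 0.00053 = $356.33384
Fairoaks School District: $672,328 × 0.0234 = $15,732.4752
City of Stonebridge: $672,328 × 0.00932 = $6,266.09696
Total = $25,178.6836

$25,179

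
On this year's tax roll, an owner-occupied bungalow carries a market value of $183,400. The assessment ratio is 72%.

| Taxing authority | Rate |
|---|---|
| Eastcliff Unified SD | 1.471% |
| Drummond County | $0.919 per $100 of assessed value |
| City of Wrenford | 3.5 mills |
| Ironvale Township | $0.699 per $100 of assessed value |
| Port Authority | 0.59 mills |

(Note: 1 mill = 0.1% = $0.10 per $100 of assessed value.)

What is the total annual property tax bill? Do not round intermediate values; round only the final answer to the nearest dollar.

Assessed value = $183,400 × 0.72 = $132,048
Eastcliff Unified SD: $132,048 × 0.01471 = $1,942.42608
Drummond County: $132,048 × 0.00919 = $1,213.52112
City of Wrenford: $132,048 × 0.0035 = $462.168
Ironvale Township: $132,048 × 0.00699 = $923.01552
Port Authority: $132,048 × 0.00059 = $77.90832
Total = $4,619.03904

$4,619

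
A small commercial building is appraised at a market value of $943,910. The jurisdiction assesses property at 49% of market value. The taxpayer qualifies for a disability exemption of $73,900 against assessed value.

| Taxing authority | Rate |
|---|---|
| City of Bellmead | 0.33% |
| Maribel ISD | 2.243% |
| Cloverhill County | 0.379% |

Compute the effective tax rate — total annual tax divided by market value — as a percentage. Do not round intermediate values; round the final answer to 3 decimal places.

1.215%

Assessed value = $943,910 × 0.49 = $462,515.9
Taxable value = $462,515.9 − $73,900 = $388,615.9
City of Bellmead: $388,615.9 × 0.0033 = $1,282.43247
Maribel ISD: $388,615.9 × 0.02243 = $8,716.654637
Cloverhill County: $388,615.9 × 0.00379 = $1,472.854261
Total tax = $11,471.941368
Effective rate = $11,471.941368 ÷ $943,910 = 1.215% of market value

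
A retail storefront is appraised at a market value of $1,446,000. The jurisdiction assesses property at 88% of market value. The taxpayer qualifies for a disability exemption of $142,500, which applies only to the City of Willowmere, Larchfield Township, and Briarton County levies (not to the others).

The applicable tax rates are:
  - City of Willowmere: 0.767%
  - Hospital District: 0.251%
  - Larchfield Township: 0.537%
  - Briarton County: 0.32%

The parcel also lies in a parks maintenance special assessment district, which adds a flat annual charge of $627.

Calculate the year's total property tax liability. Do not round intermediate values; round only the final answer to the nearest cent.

$22,171.80

Assessed value = $1,446,000 × 0.88 = $1,272,480
City of Willowmere: ($1,272,480 − $142,500) × 0.00767 = $1,129,980 × 0.00767 = $8,666.9466
Hospital District: $1,272,480 × 0.00251 = $3,193.9248
Larchfield Township: ($1,272,480 − $142,500) × 0.00537 = $1,129,980 × 0.00537 = $6,067.9926
Briarton County: ($1,272,480 − $142,500) × 0.0032 = $1,129,980 × 0.0032 = $3,615.936
Levies subtotal = $21,544.8
Total = $21,544.8 + $627 = $22,171.8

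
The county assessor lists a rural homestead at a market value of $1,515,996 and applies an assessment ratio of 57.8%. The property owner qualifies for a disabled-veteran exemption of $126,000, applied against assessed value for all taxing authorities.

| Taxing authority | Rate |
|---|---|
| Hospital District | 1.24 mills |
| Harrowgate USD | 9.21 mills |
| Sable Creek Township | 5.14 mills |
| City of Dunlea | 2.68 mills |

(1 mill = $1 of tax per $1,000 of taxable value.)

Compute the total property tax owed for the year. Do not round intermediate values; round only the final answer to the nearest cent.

Assessed value = $1,515,996 × 0.578 = $876,245.688
Taxable value = $876,245.688 − $126,000 = $750,245.688
Hospital District: $750,245.688 × 0.00124 = $930.30465312
Harrowgate USD: $750,245.688 × 0.00921 = $6,909.76278648
Sable Creek Township: $750,245.688 × 0.00514 = $3,856.26283632
City of Dunlea: $750,245.688 × 0.00268 = $2,010.65844384
Total = $930.30465312 + $6,909.76278648 + $3,856.26283632 + $2,010.65844384 = $13,706.98871976

$13,706.99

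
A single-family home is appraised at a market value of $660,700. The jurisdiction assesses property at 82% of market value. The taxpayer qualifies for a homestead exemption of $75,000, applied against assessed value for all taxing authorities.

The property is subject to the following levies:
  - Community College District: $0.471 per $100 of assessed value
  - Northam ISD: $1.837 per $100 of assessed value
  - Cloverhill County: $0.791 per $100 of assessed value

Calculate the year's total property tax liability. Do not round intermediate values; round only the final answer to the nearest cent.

$14,465.33

Assessed value = $660,700 × 0.82 = $541,774
Taxable value = $541,774 − $75,000 = $466,774
Community College District: $466,774 × 0.00471 = $2,198.50554
Northam ISD: $466,774 × 0.01837 = $8,574.63838
Cloverhill County: $466,774 × 0.00791 = $3,692.18234
Total = $2,198.50554 + $8,574.63838 + $3,692.18234 = $14,465.32626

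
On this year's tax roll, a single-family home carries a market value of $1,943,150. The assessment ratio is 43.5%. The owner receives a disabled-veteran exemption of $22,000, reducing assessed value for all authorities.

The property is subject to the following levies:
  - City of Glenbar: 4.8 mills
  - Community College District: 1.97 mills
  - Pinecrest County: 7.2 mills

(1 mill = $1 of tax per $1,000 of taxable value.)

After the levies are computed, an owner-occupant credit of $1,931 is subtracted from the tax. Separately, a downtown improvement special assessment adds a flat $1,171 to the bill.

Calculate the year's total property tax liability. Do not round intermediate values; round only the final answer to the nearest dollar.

$10,741

Assessed value = $1,943,150 × 0.435 = $845,270.25
Taxable value = $845,270.25 − $22,000 = $823,270.25
City of Glenbar: $823,270.25 × 0.0048 = $3,951.6972
Community College District: $823,270.25 × 0.00197 = $1,621.8423925
Pinecrest County: $823,270.25 × 0.0072 = $5,927.5458
Levies subtotal = $11,501.0853925
After credit = $11,501.0853925 − $1,931 = $9,570.0853925
Total = $9,570.0853925 + $1,171 = $10,741.0853925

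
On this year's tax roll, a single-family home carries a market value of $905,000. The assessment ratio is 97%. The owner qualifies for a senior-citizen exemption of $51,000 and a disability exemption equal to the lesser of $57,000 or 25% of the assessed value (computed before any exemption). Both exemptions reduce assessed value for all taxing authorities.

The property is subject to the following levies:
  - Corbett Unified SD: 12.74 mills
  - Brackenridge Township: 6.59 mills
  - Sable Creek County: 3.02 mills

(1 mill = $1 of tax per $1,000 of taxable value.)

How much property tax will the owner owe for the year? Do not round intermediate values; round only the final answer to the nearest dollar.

$17,206

Assessed value = $905,000 × 0.97 = $877,850
Disability exemption = min($57,000, 25% × $877,850) = min($57,000, $219,462.5) = $57,000 (dollar cap binds)
Taxable value = $877,850 − $51,000 − $57,000 = $769,850
Corbett Unified SD: $769,850 × 0.01274 = $9,807.889
Brackenridge Township: $769,850 × 0.00659 = $5,073.3115
Sable Creek County: $769,850 × 0.00302 = $2,324.947
Total = $17,206.1475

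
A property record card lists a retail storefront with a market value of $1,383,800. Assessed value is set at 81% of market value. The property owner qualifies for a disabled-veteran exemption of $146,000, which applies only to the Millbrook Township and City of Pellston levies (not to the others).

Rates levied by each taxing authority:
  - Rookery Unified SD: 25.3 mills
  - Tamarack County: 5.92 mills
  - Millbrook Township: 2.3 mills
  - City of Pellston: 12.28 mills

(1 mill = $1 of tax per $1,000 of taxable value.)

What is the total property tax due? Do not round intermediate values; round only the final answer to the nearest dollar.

$49,208

Assessed value = $1,383,800 × 0.81 = $1,120,878
Rookery Unified SD: $1,120,878 × 0.0253 = $28,358.2134
Tamarack County: $1,120,878 × 0.00592 = $6,635.59776
Millbrook Township: ($1,120,878 − $146,000) × 0.0023 = $974,878 × 0.0023 = $2,242.2194
City of Pellston: ($1,120,878 − $146,000) × 0.01228 = $974,878 × 0.01228 = $11,971.50184
Total = $49,207.5324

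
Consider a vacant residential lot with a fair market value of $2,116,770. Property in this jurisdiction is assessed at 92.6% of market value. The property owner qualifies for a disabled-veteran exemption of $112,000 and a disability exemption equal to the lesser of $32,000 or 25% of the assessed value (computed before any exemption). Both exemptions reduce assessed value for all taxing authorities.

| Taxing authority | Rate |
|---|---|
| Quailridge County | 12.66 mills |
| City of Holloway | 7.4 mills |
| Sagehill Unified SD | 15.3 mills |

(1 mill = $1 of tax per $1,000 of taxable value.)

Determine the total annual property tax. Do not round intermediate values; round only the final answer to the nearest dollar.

$64,218

Assessed value = $2,116,770 × 0.926 = $1,960,129.02
Disability exemption = min($32,000, 25% × $1,960,129.02) = min($32,000, $490,032.255) = $32,000 (dollar cap binds)
Taxable value = $1,960,129.02 − $112,000 − $32,000 = $1,816,129.02
Quailridge County: $1,816,129.02 × 0.01266 = $22,992.1933932
City of Holloway: $1,816,129.02 × 0.0074 = $13,439.354748
Sagehill Unified SD: $1,816,129.02 × 0.0153 = $27,786.774006
Total = $64,218.3221472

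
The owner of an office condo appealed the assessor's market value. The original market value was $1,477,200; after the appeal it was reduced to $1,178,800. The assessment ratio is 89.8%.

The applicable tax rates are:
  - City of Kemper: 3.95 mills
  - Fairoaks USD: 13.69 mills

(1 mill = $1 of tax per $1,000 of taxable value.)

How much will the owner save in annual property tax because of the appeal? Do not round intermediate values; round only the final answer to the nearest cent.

Old assessed value = $1,477,200 × 0.898 = $1,326,525.6
New assessed value = $1,178,800 × 0.898 = $1,058,562.4
Combined rate = 0.00395 + 0.01369 = 0.01764
Old tax = $1,326,525.6 × 0.01764 = $23,399.911584
New tax = $1,058,562.4 × 0.01764 = $18,673.040736
Reduction = $23,399.911584 − $18,673.040736 = $4,726.870848

$4,726.87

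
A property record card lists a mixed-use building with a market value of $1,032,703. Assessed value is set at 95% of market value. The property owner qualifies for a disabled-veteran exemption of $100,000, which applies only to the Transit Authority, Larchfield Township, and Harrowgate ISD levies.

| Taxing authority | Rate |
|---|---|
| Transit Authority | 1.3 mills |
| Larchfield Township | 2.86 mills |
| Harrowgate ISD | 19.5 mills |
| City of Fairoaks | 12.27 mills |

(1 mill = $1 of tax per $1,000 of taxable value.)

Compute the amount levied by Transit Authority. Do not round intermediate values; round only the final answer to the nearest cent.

Assessed value = $1,032,703 × 0.95 = $981,067.85
Transit Authority taxable value = $981,067.85 − $100,000 = $881,067.85
Transit Authority levy = $881,067.85 × 0.0013 = $1,145.388205

$1,145.39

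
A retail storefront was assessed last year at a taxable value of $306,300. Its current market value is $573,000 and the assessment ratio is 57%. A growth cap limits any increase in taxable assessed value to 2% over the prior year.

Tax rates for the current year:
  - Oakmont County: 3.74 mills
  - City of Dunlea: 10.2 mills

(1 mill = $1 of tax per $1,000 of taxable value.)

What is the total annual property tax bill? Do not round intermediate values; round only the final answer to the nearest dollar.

$4,355

Uncapped assessed value = $573,000 × 0.57 = $326,610
Cap limit = $306,300 × 1.02 = $312,426
Taxable assessed value = min($326,610, $312,426) = $312,426 (cap binds)
Oakmont County: $312,426 × 0.00374 = $1,168.47324
City of Dunlea: $312,426 × 0.0102 = $3,186.7452
Total = $4,355.21844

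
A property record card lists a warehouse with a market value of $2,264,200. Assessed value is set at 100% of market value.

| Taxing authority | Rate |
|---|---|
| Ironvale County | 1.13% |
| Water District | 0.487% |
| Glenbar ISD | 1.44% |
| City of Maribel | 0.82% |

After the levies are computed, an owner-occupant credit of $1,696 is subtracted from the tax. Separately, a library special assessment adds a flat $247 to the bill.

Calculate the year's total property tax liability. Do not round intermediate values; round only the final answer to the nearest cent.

$86,334.03

Assessed value = $2,264,200 × 1 = $2,264,200
Ironvale County: $2,264,200 × 0.0113 = $25,585.46
Water District: $2,264,200 × 0.00487 = $11,026.654
Glenbar ISD: $2,264,200 × 0.0144 = $32,604.48
City of Maribel: $2,264,200 × 0.0082 = $18,566.44
Levies subtotal = $87,783.034
After credit = $87,783.034 − $1,696 = $86,087.034
Total = $86,087.034 + $247 = $86,334.034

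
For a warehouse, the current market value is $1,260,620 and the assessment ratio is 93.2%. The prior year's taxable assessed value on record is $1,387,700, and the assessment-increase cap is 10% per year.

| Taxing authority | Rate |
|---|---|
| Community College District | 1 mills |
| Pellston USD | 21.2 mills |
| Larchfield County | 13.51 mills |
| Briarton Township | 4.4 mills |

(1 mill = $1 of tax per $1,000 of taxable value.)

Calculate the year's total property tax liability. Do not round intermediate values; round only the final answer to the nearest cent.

Uncapped assessed value = $1,260,620 × 0.932 = $1,174,897.84
Cap limit = $1,387,700 × 1.1 = $1,526,470
Taxable assessed value = min($1,174,897.84, $1,526,470) = $1,174,897.84 (cap does not bind)
Community College District: $1,174,897.84 × 0.001 = $1,174.89784
Pellston USD: $1,174,897.84 × 0.0212 = $24,907.834208
Larchfield County: $1,174,897.84 × 0.01351 = $15,872.8698184
Briarton Township: $1,174,897.84 × 0.0044 = $5,169.550496
Total = $47,125.1523624

$47,125.15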